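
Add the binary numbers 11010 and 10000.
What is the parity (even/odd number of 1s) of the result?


11010 = 26
10000 = 16
Sum = 42 = 101010
1s count = 3

odd parity (3 ones in 101010)


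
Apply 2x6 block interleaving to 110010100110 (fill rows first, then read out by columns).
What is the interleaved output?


Matrix:
  110010
  100110
Read columns: 111000011100

111000011100


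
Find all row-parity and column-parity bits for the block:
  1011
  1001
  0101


Row parities: 100
Column parities: 0111

Row P: 100, Col P: 0111, Corner: 1


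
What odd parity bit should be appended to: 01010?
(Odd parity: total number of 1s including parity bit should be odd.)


Number of 1s in data: 2
Parity bit: 1

1


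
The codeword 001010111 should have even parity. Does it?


Number of 1s: 5

No, parity error (5 ones)


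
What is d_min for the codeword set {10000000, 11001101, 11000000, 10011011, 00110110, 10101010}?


Comparing all pairs, minimum distance: 1
Can detect 0 errors, correct 0 errors

1


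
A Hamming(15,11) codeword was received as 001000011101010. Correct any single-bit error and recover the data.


Syndrome = 10: error at position 10

Data: 10001001010 (corrected bit 10)


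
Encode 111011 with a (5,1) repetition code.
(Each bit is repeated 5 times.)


Each bit -> 5 copies

111111111111111000001111111111


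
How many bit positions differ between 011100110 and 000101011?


XOR: 011001101
Count of 1s: 5

5


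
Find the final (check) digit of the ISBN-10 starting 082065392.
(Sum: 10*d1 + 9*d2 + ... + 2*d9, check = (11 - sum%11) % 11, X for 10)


Weighted sum: 192
192 mod 11 = 5

Check digit: 6


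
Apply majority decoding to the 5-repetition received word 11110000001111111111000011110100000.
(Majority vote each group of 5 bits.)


Groups: 11110, 00000, 11111, 11111, 00001, 11101, 00000
Majority votes: 1011010

1011010


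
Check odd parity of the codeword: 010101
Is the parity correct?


Number of 1s: 3

Yes, parity is correct (3 ones)


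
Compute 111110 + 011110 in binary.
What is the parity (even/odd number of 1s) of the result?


111110 = 62
011110 = 30
Sum = 92 = 1011100
1s count = 4

even parity (4 ones in 1011100)


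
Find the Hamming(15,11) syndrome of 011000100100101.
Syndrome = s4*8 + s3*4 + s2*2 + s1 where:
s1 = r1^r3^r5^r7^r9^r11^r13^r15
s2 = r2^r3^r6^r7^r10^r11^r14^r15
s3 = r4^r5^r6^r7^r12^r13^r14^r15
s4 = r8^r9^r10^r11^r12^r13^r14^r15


s1=0, s2=1, s3=1, s4=1

Syndrome = 14 (error at position 14)


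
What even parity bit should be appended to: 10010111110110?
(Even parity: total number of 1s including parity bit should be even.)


Number of 1s in data: 9
Parity bit: 1

1


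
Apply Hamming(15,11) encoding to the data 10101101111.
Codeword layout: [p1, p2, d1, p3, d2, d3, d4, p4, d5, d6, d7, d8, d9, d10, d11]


Parity bits: p1=0, p2=1, p3=1, p4=0

011101001101111


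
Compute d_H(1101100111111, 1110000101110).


XOR: 0011100010001
Count of 1s: 5

5


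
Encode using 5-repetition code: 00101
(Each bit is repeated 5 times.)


Each bit -> 5 copies

0000000000111110000011111


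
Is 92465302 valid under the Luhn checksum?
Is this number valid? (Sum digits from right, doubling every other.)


Luhn sum = 31
31 mod 10 = 1

Invalid (Luhn sum mod 10 = 1)


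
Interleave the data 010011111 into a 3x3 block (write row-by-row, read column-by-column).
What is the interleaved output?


Matrix:
  010
  011
  111
Read columns: 001111011

001111011


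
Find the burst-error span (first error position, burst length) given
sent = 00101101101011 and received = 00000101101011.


XOR: 00101000000000

Burst at position 2, length 3


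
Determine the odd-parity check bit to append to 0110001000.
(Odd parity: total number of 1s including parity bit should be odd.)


Number of 1s in data: 3
Parity bit: 0

0


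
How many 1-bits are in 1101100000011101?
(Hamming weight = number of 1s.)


Counting 1s in 1101100000011101

8


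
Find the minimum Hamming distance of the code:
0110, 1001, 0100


Comparing all pairs, minimum distance: 1
Can detect 0 errors, correct 0 errors

1


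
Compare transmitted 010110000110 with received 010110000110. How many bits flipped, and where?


XOR: 000000000000

0 errors (received matches sent)


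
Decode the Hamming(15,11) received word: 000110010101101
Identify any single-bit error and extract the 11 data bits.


Syndrome = 13: error at position 13

Data: 01000101001 (corrected bit 13)


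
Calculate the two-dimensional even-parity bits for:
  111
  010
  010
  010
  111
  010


Row parities: 111111
Column parities: 000

Row P: 111111, Col P: 000, Corner: 0


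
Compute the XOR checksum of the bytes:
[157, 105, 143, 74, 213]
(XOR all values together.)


XOR chain: 157 ^ 105 ^ 143 ^ 74 ^ 213 = 228

228


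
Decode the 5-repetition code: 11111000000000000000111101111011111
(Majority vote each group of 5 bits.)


Groups: 11111, 00000, 00000, 00000, 11110, 11110, 11111
Majority votes: 1000111

1000111


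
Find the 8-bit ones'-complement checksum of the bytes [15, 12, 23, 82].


Sum = 132 mod 256 = 132
Complement = 123

123


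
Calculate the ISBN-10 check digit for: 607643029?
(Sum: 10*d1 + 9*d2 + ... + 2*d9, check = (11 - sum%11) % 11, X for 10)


Weighted sum: 221
221 mod 11 = 1

Check digit: X


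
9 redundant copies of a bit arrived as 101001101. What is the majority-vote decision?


Ones: 5 out of 9
Threshold: 5

1 (5/9 voted 1)


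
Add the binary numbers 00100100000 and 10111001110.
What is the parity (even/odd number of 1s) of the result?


00100100000 = 288
10111001110 = 1486
Sum = 1774 = 11011101110
1s count = 8

even parity (8 ones in 11011101110)


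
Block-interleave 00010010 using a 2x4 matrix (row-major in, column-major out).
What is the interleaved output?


Matrix:
  0001
  0010
Read columns: 00000110

00000110


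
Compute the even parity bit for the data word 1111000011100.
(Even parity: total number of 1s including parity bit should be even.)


Number of 1s in data: 7
Parity bit: 1

1


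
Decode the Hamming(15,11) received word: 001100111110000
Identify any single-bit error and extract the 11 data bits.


Syndrome = 0: no error detected

Data: 10011110000 (no errors)


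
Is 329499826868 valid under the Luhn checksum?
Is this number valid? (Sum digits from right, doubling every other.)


Luhn sum = 70
70 mod 10 = 0

Valid (Luhn sum mod 10 = 0)


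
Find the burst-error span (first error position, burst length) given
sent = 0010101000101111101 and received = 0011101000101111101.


XOR: 0001000000000000000

Burst at position 3, length 1


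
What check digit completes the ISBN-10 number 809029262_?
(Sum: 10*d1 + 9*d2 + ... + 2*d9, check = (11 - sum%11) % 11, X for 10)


Weighted sum: 239
239 mod 11 = 8

Check digit: 3


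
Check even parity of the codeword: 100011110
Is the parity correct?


Number of 1s: 5

No, parity error (5 ones)


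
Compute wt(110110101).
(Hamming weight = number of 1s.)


Counting 1s in 110110101

6


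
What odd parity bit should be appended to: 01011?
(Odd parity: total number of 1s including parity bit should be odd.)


Number of 1s in data: 3
Parity bit: 0

0


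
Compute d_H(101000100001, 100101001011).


XOR: 001101101010
Count of 1s: 6

6


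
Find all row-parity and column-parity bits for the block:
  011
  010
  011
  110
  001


Row parities: 01001
Column parities: 101

Row P: 01001, Col P: 101, Corner: 0


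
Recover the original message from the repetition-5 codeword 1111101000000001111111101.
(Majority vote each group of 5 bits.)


Groups: 11111, 01000, 00000, 11111, 11101
Majority votes: 10011

10011


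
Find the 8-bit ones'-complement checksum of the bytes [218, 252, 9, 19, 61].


Sum = 559 mod 256 = 47
Complement = 208

208


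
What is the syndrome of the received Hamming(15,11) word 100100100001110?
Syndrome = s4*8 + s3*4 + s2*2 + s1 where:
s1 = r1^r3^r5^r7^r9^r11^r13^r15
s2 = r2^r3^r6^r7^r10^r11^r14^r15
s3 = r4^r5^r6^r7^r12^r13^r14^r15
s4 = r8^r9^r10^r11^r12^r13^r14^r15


s1=1, s2=0, s3=1, s4=1

Syndrome = 13 (error at position 13)


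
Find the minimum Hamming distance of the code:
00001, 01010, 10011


Comparing all pairs, minimum distance: 2
Can detect 1 errors, correct 0 errors

2


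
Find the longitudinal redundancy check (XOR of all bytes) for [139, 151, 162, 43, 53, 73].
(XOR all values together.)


XOR chain: 139 ^ 151 ^ 162 ^ 43 ^ 53 ^ 73 = 233

233


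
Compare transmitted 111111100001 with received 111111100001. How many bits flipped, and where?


XOR: 000000000000

0 errors (received matches sent)


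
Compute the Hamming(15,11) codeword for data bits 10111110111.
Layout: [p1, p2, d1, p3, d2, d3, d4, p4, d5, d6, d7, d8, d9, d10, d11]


Parity bits: p1=0, p2=1, p3=1, p4=0

011101101110111


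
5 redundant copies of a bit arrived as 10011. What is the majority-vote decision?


Ones: 3 out of 5
Threshold: 3

1 (3/5 voted 1)


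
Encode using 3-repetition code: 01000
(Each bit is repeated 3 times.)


Each bit -> 3 copies

000111000000000


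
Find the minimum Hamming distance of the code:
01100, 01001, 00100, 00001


Comparing all pairs, minimum distance: 1
Can detect 0 errors, correct 0 errors

1


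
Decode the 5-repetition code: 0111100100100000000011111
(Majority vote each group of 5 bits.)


Groups: 01111, 00100, 10000, 00000, 11111
Majority votes: 10001

10001


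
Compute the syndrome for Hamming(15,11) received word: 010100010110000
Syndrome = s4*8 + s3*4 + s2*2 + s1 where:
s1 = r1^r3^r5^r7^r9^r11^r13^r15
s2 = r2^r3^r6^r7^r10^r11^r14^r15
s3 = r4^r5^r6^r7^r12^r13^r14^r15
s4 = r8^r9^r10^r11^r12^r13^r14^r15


s1=1, s2=1, s3=1, s4=1

Syndrome = 15 (error at position 15)


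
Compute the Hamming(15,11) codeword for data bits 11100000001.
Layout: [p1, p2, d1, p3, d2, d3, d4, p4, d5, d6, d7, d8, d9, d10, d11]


Parity bits: p1=1, p2=1, p3=1, p4=1

111111010000001


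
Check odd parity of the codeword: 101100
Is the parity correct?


Number of 1s: 3

Yes, parity is correct (3 ones)


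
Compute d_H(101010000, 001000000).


XOR: 100010000
Count of 1s: 2

2


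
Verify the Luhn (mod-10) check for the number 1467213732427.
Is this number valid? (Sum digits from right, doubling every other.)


Luhn sum = 54
54 mod 10 = 4

Invalid (Luhn sum mod 10 = 4)


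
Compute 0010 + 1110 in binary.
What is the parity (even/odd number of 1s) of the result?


0010 = 2
1110 = 14
Sum = 16 = 10000
1s count = 1

odd parity (1 ones in 10000)


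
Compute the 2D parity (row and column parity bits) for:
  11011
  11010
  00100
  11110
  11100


Row parities: 01101
Column parities: 00111

Row P: 01101, Col P: 00111, Corner: 1


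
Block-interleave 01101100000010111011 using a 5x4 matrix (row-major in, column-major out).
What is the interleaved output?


Matrix:
  0110
  1100
  0000
  1011
  1011
Read columns: 01011110001001100011

01011110001001100011


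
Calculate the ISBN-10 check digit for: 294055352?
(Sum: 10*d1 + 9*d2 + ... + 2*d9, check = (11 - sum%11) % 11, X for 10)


Weighted sum: 219
219 mod 11 = 10

Check digit: 1


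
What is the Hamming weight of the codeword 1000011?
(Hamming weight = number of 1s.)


Counting 1s in 1000011

3


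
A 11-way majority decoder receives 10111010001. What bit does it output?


Ones: 6 out of 11
Threshold: 6

1 (6/11 voted 1)


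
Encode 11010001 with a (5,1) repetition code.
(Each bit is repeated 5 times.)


Each bit -> 5 copies

1111111111000001111100000000000000011111


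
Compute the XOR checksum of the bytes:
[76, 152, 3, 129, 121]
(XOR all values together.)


XOR chain: 76 ^ 152 ^ 3 ^ 129 ^ 121 = 47

47


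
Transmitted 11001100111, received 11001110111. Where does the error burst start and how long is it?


XOR: 00000010000

Burst at position 6, length 1


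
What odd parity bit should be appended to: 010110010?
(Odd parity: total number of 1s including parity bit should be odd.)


Number of 1s in data: 4
Parity bit: 1

1


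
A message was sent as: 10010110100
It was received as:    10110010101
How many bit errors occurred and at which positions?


XOR: 00100100001

3 error(s) at position(s): 2, 5, 10


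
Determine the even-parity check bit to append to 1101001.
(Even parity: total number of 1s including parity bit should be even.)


Number of 1s in data: 4
Parity bit: 0

0


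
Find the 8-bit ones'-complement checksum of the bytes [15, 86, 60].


Sum = 161 mod 256 = 161
Complement = 94

94


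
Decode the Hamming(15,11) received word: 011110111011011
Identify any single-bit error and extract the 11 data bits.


Syndrome = 0: no error detected

Data: 11011011011 (no errors)


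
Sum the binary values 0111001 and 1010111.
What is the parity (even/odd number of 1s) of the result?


0111001 = 57
1010111 = 87
Sum = 144 = 10010000
1s count = 2

even parity (2 ones in 10010000)


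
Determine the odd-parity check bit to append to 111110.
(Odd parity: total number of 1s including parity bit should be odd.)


Number of 1s in data: 5
Parity bit: 0

0


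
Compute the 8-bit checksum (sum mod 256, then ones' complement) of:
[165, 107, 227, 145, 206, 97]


Sum = 947 mod 256 = 179
Complement = 76

76


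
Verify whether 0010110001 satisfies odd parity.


Number of 1s: 4

No, parity error (4 ones)


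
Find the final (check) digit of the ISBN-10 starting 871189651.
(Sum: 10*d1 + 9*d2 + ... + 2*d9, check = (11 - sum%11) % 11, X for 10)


Weighted sum: 292
292 mod 11 = 6

Check digit: 5


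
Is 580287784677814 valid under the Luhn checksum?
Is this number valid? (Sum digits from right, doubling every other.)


Luhn sum = 76
76 mod 10 = 6

Invalid (Luhn sum mod 10 = 6)


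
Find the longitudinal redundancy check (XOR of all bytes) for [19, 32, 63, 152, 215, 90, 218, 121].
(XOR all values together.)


XOR chain: 19 ^ 32 ^ 63 ^ 152 ^ 215 ^ 90 ^ 218 ^ 121 = 186

186


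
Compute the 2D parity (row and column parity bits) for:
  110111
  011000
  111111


Row parities: 100
Column parities: 010000

Row P: 100, Col P: 010000, Corner: 1


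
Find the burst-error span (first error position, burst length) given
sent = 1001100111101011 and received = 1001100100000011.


XOR: 0000000011101000

Burst at position 8, length 5


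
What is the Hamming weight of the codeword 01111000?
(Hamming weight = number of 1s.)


Counting 1s in 01111000

4


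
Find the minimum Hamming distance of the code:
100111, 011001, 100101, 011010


Comparing all pairs, minimum distance: 1
Can detect 0 errors, correct 0 errors

1


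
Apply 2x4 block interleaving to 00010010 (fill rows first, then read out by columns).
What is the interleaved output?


Matrix:
  0001
  0010
Read columns: 00000110

00000110


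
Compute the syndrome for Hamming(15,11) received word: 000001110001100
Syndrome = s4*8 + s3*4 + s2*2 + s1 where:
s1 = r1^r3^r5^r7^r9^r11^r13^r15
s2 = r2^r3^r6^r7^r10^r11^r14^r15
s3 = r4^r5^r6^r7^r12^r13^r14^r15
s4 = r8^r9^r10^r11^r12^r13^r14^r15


s1=0, s2=0, s3=0, s4=1

Syndrome = 8 (error at position 8)


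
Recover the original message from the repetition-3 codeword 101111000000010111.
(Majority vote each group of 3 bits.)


Groups: 101, 111, 000, 000, 010, 111
Majority votes: 110001

110001


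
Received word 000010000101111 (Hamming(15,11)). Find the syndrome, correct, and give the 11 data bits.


Syndrome = 15: error at position 15

Data: 01000101110 (corrected bit 15)


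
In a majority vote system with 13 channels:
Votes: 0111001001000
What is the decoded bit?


Ones: 5 out of 13
Threshold: 7

0 (5/13 voted 1)


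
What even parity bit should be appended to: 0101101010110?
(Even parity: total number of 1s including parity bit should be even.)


Number of 1s in data: 7
Parity bit: 1

1


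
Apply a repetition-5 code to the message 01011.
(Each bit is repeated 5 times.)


Each bit -> 5 copies

0000011111000001111111111


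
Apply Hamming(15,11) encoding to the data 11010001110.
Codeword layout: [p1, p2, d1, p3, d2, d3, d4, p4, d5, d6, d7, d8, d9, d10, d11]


Parity bits: p1=0, p2=1, p3=1, p4=1

011110110001110


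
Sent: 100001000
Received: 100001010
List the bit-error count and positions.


XOR: 000000010

1 error(s) at position(s): 7


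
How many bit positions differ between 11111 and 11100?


XOR: 00011
Count of 1s: 2

2


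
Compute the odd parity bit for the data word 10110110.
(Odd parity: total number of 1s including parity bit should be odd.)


Number of 1s in data: 5
Parity bit: 0

0


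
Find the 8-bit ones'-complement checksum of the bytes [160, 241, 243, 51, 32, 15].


Sum = 742 mod 256 = 230
Complement = 25

25


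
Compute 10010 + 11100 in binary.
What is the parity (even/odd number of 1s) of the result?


10010 = 18
11100 = 28
Sum = 46 = 101110
1s count = 4

even parity (4 ones in 101110)


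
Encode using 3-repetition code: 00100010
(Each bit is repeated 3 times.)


Each bit -> 3 copies

000000111000000000111000


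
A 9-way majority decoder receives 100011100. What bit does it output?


Ones: 4 out of 9
Threshold: 5

0 (4/9 voted 1)


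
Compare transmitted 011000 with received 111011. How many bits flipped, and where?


XOR: 100011

3 error(s) at position(s): 0, 4, 5


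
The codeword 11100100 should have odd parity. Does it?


Number of 1s: 4

No, parity error (4 ones)


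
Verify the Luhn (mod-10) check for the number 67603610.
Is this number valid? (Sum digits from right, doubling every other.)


Luhn sum = 27
27 mod 10 = 7

Invalid (Luhn sum mod 10 = 7)


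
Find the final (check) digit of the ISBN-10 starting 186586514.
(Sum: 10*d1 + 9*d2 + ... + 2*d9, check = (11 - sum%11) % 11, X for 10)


Weighted sum: 274
274 mod 11 = 10

Check digit: 1


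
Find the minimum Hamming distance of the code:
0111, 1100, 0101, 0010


Comparing all pairs, minimum distance: 1
Can detect 0 errors, correct 0 errors

1


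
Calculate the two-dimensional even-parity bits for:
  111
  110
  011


Row parities: 100
Column parities: 010

Row P: 100, Col P: 010, Corner: 1


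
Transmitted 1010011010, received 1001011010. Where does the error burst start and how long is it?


XOR: 0011000000

Burst at position 2, length 2


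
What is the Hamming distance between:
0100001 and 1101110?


XOR: 1001111
Count of 1s: 5

5


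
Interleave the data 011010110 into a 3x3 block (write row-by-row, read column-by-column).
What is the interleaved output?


Matrix:
  011
  010
  110
Read columns: 001111100

001111100


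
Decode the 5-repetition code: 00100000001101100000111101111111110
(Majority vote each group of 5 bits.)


Groups: 00100, 00000, 11011, 00000, 11110, 11111, 11110
Majority votes: 0010111

0010111


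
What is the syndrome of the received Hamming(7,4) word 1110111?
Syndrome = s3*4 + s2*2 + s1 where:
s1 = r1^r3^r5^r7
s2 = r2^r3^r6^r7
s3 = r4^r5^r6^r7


s1=0, s2=0, s3=1

Syndrome = 4 (error at position 4)


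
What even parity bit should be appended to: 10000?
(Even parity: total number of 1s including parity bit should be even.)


Number of 1s in data: 1
Parity bit: 1

1


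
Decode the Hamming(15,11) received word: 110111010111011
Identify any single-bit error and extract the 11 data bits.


Syndrome = 0: no error detected

Data: 01100111011 (no errors)


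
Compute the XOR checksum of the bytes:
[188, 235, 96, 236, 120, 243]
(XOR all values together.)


XOR chain: 188 ^ 235 ^ 96 ^ 236 ^ 120 ^ 243 = 80

80


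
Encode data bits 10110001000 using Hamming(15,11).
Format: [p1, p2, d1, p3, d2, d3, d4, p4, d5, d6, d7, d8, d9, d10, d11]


Parity bits: p1=0, p2=1, p3=1, p4=1

011101110001000


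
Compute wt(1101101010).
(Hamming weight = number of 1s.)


Counting 1s in 1101101010

6


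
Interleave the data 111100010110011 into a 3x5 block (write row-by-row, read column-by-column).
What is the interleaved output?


Matrix:
  11110
  00101
  10011
Read columns: 101100110101011

101100110101011


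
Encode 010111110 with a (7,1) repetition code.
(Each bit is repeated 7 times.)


Each bit -> 7 copies

000000011111110000000111111111111111111111111111111111110000000


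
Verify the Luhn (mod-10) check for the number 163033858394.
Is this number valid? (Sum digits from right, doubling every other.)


Luhn sum = 58
58 mod 10 = 8

Invalid (Luhn sum mod 10 = 8)


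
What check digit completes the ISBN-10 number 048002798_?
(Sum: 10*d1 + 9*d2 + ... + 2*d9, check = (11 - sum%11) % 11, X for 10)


Weighted sum: 181
181 mod 11 = 5

Check digit: 6


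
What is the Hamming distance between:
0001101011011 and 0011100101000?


XOR: 0010001110011
Count of 1s: 6

6


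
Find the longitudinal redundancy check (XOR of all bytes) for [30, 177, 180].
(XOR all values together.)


XOR chain: 30 ^ 177 ^ 180 = 27

27


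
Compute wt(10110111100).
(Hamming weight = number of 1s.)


Counting 1s in 10110111100

7


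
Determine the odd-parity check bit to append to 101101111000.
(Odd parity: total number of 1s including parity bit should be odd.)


Number of 1s in data: 7
Parity bit: 0

0


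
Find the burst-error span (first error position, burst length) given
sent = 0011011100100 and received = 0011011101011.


XOR: 0000000001111

Burst at position 9, length 4


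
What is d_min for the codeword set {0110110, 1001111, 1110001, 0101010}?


Comparing all pairs, minimum distance: 3
Can detect 2 errors, correct 1 errors

3


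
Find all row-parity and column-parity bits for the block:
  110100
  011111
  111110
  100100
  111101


Row parities: 11101
Column parities: 001100

Row P: 11101, Col P: 001100, Corner: 0


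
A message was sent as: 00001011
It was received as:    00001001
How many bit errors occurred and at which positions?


XOR: 00000010

1 error(s) at position(s): 6


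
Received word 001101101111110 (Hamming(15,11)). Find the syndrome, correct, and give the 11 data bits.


Syndrome = 1: error at position 1

Data: 10111111110 (corrected bit 1)


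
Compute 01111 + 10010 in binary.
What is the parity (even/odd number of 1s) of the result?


01111 = 15
10010 = 18
Sum = 33 = 100001
1s count = 2

even parity (2 ones in 100001)


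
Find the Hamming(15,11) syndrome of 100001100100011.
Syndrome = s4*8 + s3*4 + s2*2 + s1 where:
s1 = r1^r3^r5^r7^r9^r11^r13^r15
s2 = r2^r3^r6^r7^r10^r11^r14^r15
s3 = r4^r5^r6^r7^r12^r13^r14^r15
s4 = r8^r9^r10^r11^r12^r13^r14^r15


s1=1, s2=1, s3=0, s4=1

Syndrome = 11 (error at position 11)


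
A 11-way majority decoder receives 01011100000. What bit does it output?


Ones: 4 out of 11
Threshold: 6

0 (4/11 voted 1)


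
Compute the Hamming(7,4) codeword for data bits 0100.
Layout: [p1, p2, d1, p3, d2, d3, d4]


Parity bits: p1=1, p2=0, p3=1

1001100


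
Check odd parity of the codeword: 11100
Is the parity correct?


Number of 1s: 3

Yes, parity is correct (3 ones)


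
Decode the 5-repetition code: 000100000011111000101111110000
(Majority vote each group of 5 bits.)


Groups: 00010, 00000, 11111, 00010, 11111, 10000
Majority votes: 001010

001010


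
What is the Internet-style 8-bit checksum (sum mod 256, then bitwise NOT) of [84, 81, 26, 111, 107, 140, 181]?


Sum = 730 mod 256 = 218
Complement = 37

37


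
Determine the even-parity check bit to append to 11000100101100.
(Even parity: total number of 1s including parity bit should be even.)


Number of 1s in data: 6
Parity bit: 0

0


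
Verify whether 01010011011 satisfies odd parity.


Number of 1s: 6

No, parity error (6 ones)


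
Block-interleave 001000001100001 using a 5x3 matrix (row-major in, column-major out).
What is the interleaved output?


Matrix:
  001
  000
  001
  100
  001
Read columns: 000100000010101

000100000010101


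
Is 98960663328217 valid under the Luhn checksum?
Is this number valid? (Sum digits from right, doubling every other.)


Luhn sum = 70
70 mod 10 = 0

Valid (Luhn sum mod 10 = 0)


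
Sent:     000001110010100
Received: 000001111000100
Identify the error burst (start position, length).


XOR: 000000001010000

Burst at position 8, length 3


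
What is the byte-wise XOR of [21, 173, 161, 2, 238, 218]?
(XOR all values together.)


XOR chain: 21 ^ 173 ^ 161 ^ 2 ^ 238 ^ 218 = 47

47


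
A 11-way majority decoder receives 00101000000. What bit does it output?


Ones: 2 out of 11
Threshold: 6

0 (2/11 voted 1)


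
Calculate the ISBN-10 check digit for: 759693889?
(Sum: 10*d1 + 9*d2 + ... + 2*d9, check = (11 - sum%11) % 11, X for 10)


Weighted sum: 372
372 mod 11 = 9

Check digit: 2


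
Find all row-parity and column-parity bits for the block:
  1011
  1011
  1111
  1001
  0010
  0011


Row parities: 110010
Column parities: 0111

Row P: 110010, Col P: 0111, Corner: 1


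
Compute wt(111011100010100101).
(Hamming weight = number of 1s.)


Counting 1s in 111011100010100101

10


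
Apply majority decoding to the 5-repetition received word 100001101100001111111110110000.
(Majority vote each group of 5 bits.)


Groups: 10000, 11011, 00001, 11111, 11101, 10000
Majority votes: 010110

010110


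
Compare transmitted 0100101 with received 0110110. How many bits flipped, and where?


XOR: 0010011

3 error(s) at position(s): 2, 5, 6


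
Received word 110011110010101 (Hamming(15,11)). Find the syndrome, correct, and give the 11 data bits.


Syndrome = 6: error at position 6

Data: 01010010101 (corrected bit 6)


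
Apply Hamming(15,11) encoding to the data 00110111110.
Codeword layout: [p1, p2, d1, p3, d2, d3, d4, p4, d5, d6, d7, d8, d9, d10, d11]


Parity bits: p1=1, p2=1, p3=1, p4=1

110101110111110


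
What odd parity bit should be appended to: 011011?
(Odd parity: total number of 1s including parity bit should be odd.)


Number of 1s in data: 4
Parity bit: 1

1


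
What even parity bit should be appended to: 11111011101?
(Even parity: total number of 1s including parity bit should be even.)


Number of 1s in data: 9
Parity bit: 1

1


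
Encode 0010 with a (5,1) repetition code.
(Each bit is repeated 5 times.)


Each bit -> 5 copies

00000000001111100000


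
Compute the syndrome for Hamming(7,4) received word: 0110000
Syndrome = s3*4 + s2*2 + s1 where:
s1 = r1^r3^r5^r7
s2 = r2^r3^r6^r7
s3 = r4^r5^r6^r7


s1=1, s2=0, s3=0

Syndrome = 1 (error at position 1)


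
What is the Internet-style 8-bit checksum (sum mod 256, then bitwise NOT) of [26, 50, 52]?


Sum = 128 mod 256 = 128
Complement = 127

127


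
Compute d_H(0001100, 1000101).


XOR: 1001001
Count of 1s: 3

3


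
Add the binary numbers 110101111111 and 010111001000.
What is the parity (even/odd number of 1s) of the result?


110101111111 = 3455
010111001000 = 1480
Sum = 4935 = 1001101000111
1s count = 7

odd parity (7 ones in 1001101000111)


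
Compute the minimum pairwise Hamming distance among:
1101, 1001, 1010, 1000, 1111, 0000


Comparing all pairs, minimum distance: 1
Can detect 0 errors, correct 0 errors

1


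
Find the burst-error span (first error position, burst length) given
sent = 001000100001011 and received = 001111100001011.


XOR: 000111000000000

Burst at position 3, length 3


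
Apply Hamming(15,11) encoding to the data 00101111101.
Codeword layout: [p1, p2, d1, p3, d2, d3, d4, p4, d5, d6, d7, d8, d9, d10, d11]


Parity bits: p1=0, p2=0, p3=0, p4=0

000001001111101


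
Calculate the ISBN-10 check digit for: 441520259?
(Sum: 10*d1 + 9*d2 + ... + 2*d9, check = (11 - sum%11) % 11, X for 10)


Weighted sum: 172
172 mod 11 = 7

Check digit: 4


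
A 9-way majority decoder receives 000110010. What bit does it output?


Ones: 3 out of 9
Threshold: 5

0 (3/9 voted 1)


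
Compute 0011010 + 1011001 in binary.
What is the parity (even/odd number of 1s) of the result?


0011010 = 26
1011001 = 89
Sum = 115 = 1110011
1s count = 5

odd parity (5 ones in 1110011)


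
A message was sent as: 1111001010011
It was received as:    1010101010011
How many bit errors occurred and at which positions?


XOR: 0101100000000

3 error(s) at position(s): 1, 3, 4


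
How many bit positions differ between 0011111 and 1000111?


XOR: 1011000
Count of 1s: 3

3


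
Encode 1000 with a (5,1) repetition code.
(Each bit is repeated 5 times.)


Each bit -> 5 copies

11111000000000000000


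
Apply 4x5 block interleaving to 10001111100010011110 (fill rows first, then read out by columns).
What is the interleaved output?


Matrix:
  10001
  11110
  00100
  11110
Read columns: 11010101011101011000

11010101011101011000


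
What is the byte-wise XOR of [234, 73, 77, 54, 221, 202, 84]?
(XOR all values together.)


XOR chain: 234 ^ 73 ^ 77 ^ 54 ^ 221 ^ 202 ^ 84 = 155

155


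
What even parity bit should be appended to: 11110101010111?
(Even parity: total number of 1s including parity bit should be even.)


Number of 1s in data: 10
Parity bit: 0

0


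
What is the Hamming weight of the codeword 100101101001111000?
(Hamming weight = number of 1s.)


Counting 1s in 100101101001111000

9


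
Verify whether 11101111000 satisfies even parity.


Number of 1s: 7

No, parity error (7 ones)


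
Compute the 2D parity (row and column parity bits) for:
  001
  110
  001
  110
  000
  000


Row parities: 101000
Column parities: 000

Row P: 101000, Col P: 000, Corner: 0


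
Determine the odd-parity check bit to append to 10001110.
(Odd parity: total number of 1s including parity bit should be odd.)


Number of 1s in data: 4
Parity bit: 1

1


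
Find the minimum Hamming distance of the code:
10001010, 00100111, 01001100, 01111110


Comparing all pairs, minimum distance: 3
Can detect 2 errors, correct 1 errors

3


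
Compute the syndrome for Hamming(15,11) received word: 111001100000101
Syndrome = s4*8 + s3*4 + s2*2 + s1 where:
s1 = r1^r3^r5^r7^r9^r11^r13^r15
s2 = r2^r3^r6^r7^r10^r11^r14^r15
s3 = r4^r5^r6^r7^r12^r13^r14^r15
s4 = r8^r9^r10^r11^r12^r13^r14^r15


s1=1, s2=1, s3=0, s4=0

Syndrome = 3 (error at position 3)


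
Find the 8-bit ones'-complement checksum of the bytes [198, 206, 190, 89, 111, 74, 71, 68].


Sum = 1007 mod 256 = 239
Complement = 16

16


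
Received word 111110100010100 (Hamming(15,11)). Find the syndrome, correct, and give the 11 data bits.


Syndrome = 0: no error detected

Data: 11010010100 (no errors)


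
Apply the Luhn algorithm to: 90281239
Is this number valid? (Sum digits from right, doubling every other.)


Luhn sum = 40
40 mod 10 = 0

Valid (Luhn sum mod 10 = 0)


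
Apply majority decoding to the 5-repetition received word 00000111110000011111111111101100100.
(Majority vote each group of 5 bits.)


Groups: 00000, 11111, 00000, 11111, 11111, 11011, 00100
Majority votes: 0101110

0101110


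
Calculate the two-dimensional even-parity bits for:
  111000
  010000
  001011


Row parities: 111
Column parities: 100011

Row P: 111, Col P: 100011, Corner: 1


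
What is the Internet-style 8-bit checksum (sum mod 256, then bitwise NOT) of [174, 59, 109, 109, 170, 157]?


Sum = 778 mod 256 = 10
Complement = 245

245


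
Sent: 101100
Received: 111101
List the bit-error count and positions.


XOR: 010001

2 error(s) at position(s): 1, 5


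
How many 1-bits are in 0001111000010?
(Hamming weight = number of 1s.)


Counting 1s in 0001111000010

5


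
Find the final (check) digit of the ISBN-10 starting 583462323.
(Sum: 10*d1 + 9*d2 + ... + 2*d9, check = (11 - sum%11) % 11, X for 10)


Weighted sum: 244
244 mod 11 = 2

Check digit: 9


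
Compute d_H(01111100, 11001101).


XOR: 10110001
Count of 1s: 4

4


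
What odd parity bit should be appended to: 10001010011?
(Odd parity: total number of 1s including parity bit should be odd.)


Number of 1s in data: 5
Parity bit: 0

0


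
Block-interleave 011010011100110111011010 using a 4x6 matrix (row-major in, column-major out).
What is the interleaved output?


Matrix:
  011010
  011100
  110111
  011010
Read columns: 001011111101011010110010

001011111101011010110010


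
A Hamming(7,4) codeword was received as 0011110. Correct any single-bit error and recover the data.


Syndrome = 4: error at position 4

Data: 1110 (corrected bit 4)


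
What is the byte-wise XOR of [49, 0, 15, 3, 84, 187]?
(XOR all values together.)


XOR chain: 49 ^ 0 ^ 15 ^ 3 ^ 84 ^ 187 = 210

210


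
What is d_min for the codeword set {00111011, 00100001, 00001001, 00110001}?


Comparing all pairs, minimum distance: 1
Can detect 0 errors, correct 0 errors

1


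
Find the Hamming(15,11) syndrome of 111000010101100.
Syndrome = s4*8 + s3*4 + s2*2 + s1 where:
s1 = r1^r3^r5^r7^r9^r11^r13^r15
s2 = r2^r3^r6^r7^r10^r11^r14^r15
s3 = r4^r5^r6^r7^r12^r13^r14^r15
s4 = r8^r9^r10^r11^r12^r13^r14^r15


s1=1, s2=1, s3=0, s4=0

Syndrome = 3 (error at position 3)


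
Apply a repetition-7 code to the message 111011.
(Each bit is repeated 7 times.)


Each bit -> 7 copies

111111111111111111111000000011111111111111


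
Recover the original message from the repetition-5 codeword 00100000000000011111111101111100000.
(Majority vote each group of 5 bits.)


Groups: 00100, 00000, 00000, 11111, 11110, 11111, 00000
Majority votes: 0001110

0001110


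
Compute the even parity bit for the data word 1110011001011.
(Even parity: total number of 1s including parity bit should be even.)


Number of 1s in data: 8
Parity bit: 0

0


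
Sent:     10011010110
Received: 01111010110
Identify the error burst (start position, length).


XOR: 11100000000

Burst at position 0, length 3


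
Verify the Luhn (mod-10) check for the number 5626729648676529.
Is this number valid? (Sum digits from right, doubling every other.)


Luhn sum = 86
86 mod 10 = 6

Invalid (Luhn sum mod 10 = 6)


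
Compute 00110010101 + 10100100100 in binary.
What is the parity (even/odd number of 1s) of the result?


00110010101 = 405
10100100100 = 1316
Sum = 1721 = 11010111001
1s count = 7

odd parity (7 ones in 11010111001)


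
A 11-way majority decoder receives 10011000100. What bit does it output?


Ones: 4 out of 11
Threshold: 6

0 (4/11 voted 1)


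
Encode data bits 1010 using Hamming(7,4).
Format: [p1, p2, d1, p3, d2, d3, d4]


Parity bits: p1=1, p2=0, p3=1

1011010


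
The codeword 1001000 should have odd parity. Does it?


Number of 1s: 2

No, parity error (2 ones)


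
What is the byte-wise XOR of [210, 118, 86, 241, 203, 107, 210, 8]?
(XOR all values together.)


XOR chain: 210 ^ 118 ^ 86 ^ 241 ^ 203 ^ 107 ^ 210 ^ 8 = 121

121


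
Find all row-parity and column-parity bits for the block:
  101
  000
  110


Row parities: 000
Column parities: 011

Row P: 000, Col P: 011, Corner: 0


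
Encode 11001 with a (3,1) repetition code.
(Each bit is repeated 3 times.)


Each bit -> 3 copies

111111000000111


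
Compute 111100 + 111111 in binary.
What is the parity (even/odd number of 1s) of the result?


111100 = 60
111111 = 63
Sum = 123 = 1111011
1s count = 6

even parity (6 ones in 1111011)


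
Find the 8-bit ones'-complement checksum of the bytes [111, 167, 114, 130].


Sum = 522 mod 256 = 10
Complement = 245

245


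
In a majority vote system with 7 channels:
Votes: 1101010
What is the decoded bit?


Ones: 4 out of 7
Threshold: 4

1 (4/7 voted 1)


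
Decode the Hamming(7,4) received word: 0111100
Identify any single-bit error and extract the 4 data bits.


Syndrome = 0: no error detected

Data: 1100 (no errors)


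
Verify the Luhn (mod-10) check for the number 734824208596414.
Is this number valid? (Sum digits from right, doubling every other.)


Luhn sum = 67
67 mod 10 = 7

Invalid (Luhn sum mod 10 = 7)


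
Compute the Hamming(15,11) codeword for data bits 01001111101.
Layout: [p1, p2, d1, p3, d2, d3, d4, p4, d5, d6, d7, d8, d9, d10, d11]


Parity bits: p1=1, p2=1, p3=0, p4=0

110010001111101


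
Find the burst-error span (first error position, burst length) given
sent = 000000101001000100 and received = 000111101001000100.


XOR: 000111000000000000

Burst at position 3, length 3


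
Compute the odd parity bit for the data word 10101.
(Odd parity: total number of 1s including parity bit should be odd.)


Number of 1s in data: 3
Parity bit: 0

0


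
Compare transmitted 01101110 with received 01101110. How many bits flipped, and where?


XOR: 00000000

0 errors (received matches sent)


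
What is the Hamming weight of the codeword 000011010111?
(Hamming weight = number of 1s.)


Counting 1s in 000011010111

6


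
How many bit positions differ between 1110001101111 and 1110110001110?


XOR: 0000111100001
Count of 1s: 5

5


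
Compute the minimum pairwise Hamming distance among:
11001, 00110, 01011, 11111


Comparing all pairs, minimum distance: 2
Can detect 1 errors, correct 0 errors

2


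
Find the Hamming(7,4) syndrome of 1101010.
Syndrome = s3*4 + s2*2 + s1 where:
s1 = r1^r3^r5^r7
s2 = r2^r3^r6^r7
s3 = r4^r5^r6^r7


s1=1, s2=0, s3=0

Syndrome = 1 (error at position 1)


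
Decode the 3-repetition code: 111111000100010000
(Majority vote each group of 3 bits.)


Groups: 111, 111, 000, 100, 010, 000
Majority votes: 110000

110000


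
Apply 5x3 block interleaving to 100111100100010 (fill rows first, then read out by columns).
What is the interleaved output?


Matrix:
  100
  111
  100
  100
  010
Read columns: 111100100101000

111100100101000


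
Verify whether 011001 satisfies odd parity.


Number of 1s: 3

Yes, parity is correct (3 ones)


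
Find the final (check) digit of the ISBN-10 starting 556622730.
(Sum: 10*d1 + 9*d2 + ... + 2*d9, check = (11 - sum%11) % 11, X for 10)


Weighted sum: 244
244 mod 11 = 2

Check digit: 9


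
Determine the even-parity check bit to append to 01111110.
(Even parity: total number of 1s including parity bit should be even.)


Number of 1s in data: 6
Parity bit: 0

0


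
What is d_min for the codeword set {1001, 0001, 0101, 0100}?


Comparing all pairs, minimum distance: 1
Can detect 0 errors, correct 0 errors

1


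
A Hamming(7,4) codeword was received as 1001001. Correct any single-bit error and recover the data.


Syndrome = 2: error at position 2

Data: 0001 (corrected bit 2)


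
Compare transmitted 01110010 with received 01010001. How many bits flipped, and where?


XOR: 00100011

3 error(s) at position(s): 2, 6, 7


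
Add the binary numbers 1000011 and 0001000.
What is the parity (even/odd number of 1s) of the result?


1000011 = 67
0001000 = 8
Sum = 75 = 1001011
1s count = 4

even parity (4 ones in 1001011)


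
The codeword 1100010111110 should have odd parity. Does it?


Number of 1s: 8

No, parity error (8 ones)


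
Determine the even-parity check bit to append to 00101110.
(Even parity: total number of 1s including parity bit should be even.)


Number of 1s in data: 4
Parity bit: 0

0


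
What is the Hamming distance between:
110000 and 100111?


XOR: 010111
Count of 1s: 4

4


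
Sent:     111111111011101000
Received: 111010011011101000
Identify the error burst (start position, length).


XOR: 000101100000000000

Burst at position 3, length 4
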